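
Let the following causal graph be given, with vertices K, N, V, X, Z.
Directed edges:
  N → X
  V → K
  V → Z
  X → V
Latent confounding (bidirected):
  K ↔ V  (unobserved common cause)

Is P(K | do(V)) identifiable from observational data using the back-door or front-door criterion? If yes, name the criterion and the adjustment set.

P(K|do(V)): not identifiable (no BD/FD set).

desc(V)\{V}={K,Z}; candidates ⊆ {N,X}.
V↔K: latent back-door arc(s) into V.
size 0: {}; under {} V still reaches {K,N,X} ∋ K.
size 1: {N}, {X}; under {N} V still reaches {K,X} ∋ K.
size 2: {N,X}; under {N,X} V still reaches {K} ∋ K.
V↔K cannot be blocked by any observed set — no back-door set.
No mediator lies on a directed V→…→K path.
Neither criterion identifies P(K|do(V)) in this graph.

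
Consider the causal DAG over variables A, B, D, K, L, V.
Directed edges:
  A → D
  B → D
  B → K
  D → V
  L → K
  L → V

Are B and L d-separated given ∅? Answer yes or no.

Yes — B ⊥ L | ∅.

Bayes-Ball from B | ∅ reaches {D,K,V}.
L ∉ reach(B|∅) ⇒ B ⊥ L | ∅.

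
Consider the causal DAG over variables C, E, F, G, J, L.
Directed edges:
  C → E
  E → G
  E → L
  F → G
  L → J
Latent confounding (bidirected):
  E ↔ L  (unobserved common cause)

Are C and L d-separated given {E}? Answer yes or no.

No — C and L are d-connected given {E}.

Bayes-Ball from C | {E} reaches {J,L}.
L ∈ reach(C|{E}) ⇒ C ⊥̸ L | {E}.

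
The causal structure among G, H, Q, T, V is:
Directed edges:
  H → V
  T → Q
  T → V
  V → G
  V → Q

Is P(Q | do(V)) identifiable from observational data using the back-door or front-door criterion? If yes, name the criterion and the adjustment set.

desc(V)\{V}={G,Q}; candidates ⊆ {H,T}.
size 0: {}; under {} V still reaches {H,Q,T} ∋ Q.
{T}: V⊥Q given {T} in G with V→· removed — back-door holds.
P(Q|do(V)) = Σ_{T} P(Q|V,T)·P(T).

P(Q|do(V)): backdoor, adjust for {T}.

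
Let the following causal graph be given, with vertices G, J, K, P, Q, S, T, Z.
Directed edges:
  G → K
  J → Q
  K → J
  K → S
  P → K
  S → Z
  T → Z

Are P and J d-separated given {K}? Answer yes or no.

Yes — P ⊥ J | {K}.

Bayes-Ball from P | {K} reaches {G}.
J ∉ reach(P|{K}) ⇒ P ⊥ J | {K}.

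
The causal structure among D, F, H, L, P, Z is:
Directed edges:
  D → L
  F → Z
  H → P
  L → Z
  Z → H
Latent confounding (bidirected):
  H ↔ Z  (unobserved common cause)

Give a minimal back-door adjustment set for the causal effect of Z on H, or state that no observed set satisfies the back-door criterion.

Z→H: no observed back-door set.

desc(Z)\{Z}={H,P}; candidates ⊆ {D,F,L}.
Z↔H: latent back-door arc(s) into Z.
size 0: {}; under {} Z still reaches {D,F,H,L,P} ∋ H.
size 1: {D}, {F}, {L}; under {D} Z still reaches {F,H,L,P} ∋ H.
size 2: {D,F}, {D,L}, {F,L}; under {D,F} Z still reaches {H,L,P} ∋ H.
Z↔H cannot be blocked by any observed set — no back-door set.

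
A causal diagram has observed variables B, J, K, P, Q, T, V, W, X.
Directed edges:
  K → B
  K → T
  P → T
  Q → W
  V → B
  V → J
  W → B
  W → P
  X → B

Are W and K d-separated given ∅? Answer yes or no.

Bayes-Ball from W | ∅ reaches {B,P,Q,T}.
K ∉ reach(W|∅) ⇒ W ⊥ K | ∅.

Yes — W ⊥ K | ∅.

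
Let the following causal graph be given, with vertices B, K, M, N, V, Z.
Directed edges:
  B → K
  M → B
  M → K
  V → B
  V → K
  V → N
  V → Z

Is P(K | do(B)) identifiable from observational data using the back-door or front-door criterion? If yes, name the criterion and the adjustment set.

desc(B)\{B}={K}; candidates ⊆ {M,N,V,Z}.
size 0: {}; under {} B still reaches {K,M,N,V,Z} ∋ K.
size 1: {M}, {N}, {V} …(+1); under {M} B still reaches {K,N,V,Z} ∋ K.
{M,V}: B⊥K given {M,V} in G with B→· removed — back-door holds.
P(K|do(B)) = Σ_{M,V} P(K|B,M,V)·P(M,V).

P(K|do(B)): backdoor, adjust for {M, V}.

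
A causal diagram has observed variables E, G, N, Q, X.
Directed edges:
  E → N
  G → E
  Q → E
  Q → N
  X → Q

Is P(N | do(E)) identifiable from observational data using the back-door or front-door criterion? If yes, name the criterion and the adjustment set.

desc(E)\{E}={N}; candidates ⊆ {G,Q,X}.
size 0: {}; under {} E still reaches {G,N,Q,X} ∋ N.
{Q}: E⊥N given {Q} in G with E→· removed — back-door holds.
P(N|do(E)) = Σ_{Q} P(N|E,Q)·P(Q).

P(N|do(E)): backdoor, adjust for {Q}.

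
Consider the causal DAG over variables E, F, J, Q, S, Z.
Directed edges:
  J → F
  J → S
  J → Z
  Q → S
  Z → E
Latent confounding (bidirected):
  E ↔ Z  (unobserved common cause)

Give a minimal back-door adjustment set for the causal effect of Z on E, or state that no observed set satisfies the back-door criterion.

Z→E: no observed back-door set.

desc(Z)\{Z}={E}; candidates ⊆ {F,J,Q,S}.
Z↔E: latent back-door arc(s) into Z.
size 0: {}; under {} Z still reaches {E,F,J,S} ∋ E.
size 1: {F}, {J}, {Q} …(+1); under {F} Z still reaches {E,J,S} ∋ E.
size 2: {F,J}, {F,Q}, {F,S} …(+3); under {F,J} Z still reaches {E} ∋ E.
Z↔E cannot be blocked by any observed set — no back-door set.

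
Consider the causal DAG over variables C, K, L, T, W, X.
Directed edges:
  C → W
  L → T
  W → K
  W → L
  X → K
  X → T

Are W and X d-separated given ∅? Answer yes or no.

Yes — W ⊥ X | ∅.

Bayes-Ball from W | ∅ reaches {C,K,L,T}.
X ∉ reach(W|∅) ⇒ W ⊥ X | ∅.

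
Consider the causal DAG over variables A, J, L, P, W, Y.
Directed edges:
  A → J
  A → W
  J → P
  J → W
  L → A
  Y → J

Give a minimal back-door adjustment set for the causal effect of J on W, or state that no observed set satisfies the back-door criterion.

J→W: minimal back-door set {A}.

desc(J)\{J}={P,W}; candidates ⊆ {A,L,Y}.
size 0: {}; under {} J still reaches {A,L,W,Y} ∋ W.
{A}: J⊥W given {A} in G with J→· removed — back-door holds.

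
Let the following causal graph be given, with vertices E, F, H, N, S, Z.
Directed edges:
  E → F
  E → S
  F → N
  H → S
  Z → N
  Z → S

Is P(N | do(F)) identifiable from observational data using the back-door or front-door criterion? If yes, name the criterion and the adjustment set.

P(N|do(F)): backdoor, adjust for ∅.

desc(F)\{F}={N}; candidates ⊆ {E,H,S,Z}.
∅: F⊥N given ∅ in G with F→· removed — back-door holds.
P(N|do(F)) = P(N|F) — no adjustment needed.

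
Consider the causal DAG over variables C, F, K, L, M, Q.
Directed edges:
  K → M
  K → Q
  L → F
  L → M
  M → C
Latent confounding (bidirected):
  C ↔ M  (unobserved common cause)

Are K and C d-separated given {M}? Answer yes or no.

No — K and C are d-connected given {M}.

Bayes-Ball from K | {M} reaches {C,F,L,Q}.
C ∈ reach(K|{M}) ⇒ K ⊥̸ C | {M}.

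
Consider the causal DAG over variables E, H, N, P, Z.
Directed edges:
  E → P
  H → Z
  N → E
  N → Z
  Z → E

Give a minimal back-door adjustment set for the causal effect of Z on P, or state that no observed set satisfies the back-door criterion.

desc(Z)\{Z}={E,P}; candidates ⊆ {H,N}.
size 0: {}; under {} Z still reaches {E,H,N,P} ∋ P.
{N}: Z⊥P given {N} in G with Z→· removed — back-door holds.

Z→P: minimal back-door set {N}.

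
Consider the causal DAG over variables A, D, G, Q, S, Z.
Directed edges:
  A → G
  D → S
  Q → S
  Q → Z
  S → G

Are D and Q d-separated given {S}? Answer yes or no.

No — D and Q are d-connected given {S}.

Bayes-Ball from D | {S} reaches {Q,Z}.
Q ∈ reach(D|{S}) ⇒ D ⊥̸ Q | {S}.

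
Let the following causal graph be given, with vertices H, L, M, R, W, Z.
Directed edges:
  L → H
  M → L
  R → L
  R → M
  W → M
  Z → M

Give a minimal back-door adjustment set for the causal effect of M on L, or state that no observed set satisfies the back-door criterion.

M→L: minimal back-door set {R}.

desc(M)\{M}={H,L}; candidates ⊆ {R,W,Z}.
size 0: {}; under {} M still reaches {H,L,R,W,Z} ∋ L.
{R}: M⊥L given {R} in G with M→· removed — back-door holds.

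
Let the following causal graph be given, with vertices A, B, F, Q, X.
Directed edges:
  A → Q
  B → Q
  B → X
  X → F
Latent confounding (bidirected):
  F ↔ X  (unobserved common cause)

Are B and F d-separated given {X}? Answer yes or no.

Bayes-Ball from B | {X} reaches {F,Q}.
F ∈ reach(B|{X}) ⇒ B ⊥̸ F | {X}.

No — B and F are d-connected given {X}.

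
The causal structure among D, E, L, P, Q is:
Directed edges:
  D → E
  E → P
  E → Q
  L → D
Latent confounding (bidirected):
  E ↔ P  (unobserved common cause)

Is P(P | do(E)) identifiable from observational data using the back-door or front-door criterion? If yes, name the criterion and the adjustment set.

P(P|do(E)): not identifiable (no BD/FD set).

desc(E)\{E}={P,Q}; candidates ⊆ {D,L}.
E↔P: latent back-door arc(s) into E.
size 0: {}; under {} E still reaches {D,L,P} ∋ P.
size 1: {D}, {L}; under {D} E still reaches {P} ∋ P.
size 2: {D,L}; under {D,L} E still reaches {P} ∋ P.
E↔P cannot be blocked by any observed set — no back-door set.
No mediator lies on a directed E→…→P path.
Neither criterion identifies P(P|do(E)) in this graph.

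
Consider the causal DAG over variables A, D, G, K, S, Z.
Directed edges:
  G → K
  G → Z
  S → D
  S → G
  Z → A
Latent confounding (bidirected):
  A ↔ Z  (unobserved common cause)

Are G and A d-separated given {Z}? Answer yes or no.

No — G and A are d-connected given {Z}.

Bayes-Ball from G | {Z} reaches {A,D,K,S}.
A ∈ reach(G|{Z}) ⇒ G ⊥̸ A | {Z}.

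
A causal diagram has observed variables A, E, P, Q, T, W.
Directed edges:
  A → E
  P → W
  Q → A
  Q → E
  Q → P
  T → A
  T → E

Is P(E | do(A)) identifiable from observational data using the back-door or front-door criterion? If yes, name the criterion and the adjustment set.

P(E|do(A)): backdoor, adjust for {Q, T}.

desc(A)\{A}={E}; candidates ⊆ {P,Q,T,W}.
size 0: {}; under {} A still reaches {E,P,Q,T,W} ∋ E.
size 1: {P}, {Q}, {T} …(+1); under {P} A still reaches {E,Q,T} ∋ E.
{Q,T}: A⊥E given {Q,T} in G with A→· removed — back-door holds.
P(E|do(A)) = Σ_{Q,T} P(E|A,Q,T)·P(Q,T).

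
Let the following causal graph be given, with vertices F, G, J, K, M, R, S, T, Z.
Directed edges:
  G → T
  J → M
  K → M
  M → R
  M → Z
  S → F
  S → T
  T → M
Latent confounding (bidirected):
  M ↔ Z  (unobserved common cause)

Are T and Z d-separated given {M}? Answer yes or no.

Bayes-Ball from T | {M} reaches {F,G,J,K,S,Z}.
Z ∈ reach(T|{M}) ⇒ T ⊥̸ Z | {M}.

No — T and Z are d-connected given {M}.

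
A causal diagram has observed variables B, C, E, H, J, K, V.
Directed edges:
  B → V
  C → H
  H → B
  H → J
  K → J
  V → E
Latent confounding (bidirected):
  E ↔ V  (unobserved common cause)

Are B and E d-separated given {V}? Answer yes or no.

No — B and E are d-connected given {V}.

Bayes-Ball from B | {V} reaches {C,E,H,J}.
E ∈ reach(B|{V}) ⇒ B ⊥̸ E | {V}.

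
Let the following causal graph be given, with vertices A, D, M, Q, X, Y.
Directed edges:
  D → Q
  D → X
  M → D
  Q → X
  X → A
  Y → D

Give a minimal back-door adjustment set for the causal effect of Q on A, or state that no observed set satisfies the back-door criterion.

Q→A: minimal back-door set {D}.

desc(Q)\{Q}={A,X}; candidates ⊆ {D,M,Y}.
size 0: {}; under {} Q still reaches {A,D,M,X,Y} ∋ A.
{D}: Q⊥A given {D} in G with Q→· removed — back-door holds.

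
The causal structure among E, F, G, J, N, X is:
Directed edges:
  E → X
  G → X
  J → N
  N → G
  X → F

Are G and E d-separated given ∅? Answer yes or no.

Bayes-Ball from G | ∅ reaches {F,J,N,X}.
E ∉ reach(G|∅) ⇒ G ⊥ E | ∅.

Yes — G ⊥ E | ∅.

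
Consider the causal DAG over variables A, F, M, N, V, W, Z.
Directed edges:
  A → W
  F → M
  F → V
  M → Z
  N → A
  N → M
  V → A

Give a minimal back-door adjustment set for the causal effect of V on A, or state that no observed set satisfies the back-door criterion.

desc(V)\{V}={A,W}; candidates ⊆ {F,M,N,Z}.
∅: V⊥A given ∅ in G with V→· removed — back-door holds.

V→A: minimal back-door set ∅.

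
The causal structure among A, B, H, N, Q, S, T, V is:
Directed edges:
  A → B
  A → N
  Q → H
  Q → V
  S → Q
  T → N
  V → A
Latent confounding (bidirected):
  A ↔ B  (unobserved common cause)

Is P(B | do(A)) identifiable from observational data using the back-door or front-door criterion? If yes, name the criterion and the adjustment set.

P(B|do(A)): not identifiable (no BD/FD set).

desc(A)\{A}={B,N}; candidates ⊆ {H,Q,S,T,V}.
A↔B: latent back-door arc(s) into A.
size 0: {}; under {} A still reaches {B,H,Q,S,V} ∋ B.
size 1: {H}, {Q}, {S} …(+2); under {H} A still reaches {B,Q,S,V} ∋ B.
size 2: {H,Q}, {H,S}, {H,T} …(+7); under {H,Q} A still reaches {B,V} ∋ B.
A↔B cannot be blocked by any observed set — no back-door set.
No mediator lies on a directed A→…→B path.
Neither criterion identifies P(B|do(A)) in this graph.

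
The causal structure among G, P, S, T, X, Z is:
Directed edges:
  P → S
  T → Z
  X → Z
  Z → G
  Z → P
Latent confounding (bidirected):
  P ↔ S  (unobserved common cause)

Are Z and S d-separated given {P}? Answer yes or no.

No — Z and S are d-connected given {P}.

Bayes-Ball from Z | {P} reaches {G,S,T,X}.
S ∈ reach(Z|{P}) ⇒ Z ⊥̸ S | {P}.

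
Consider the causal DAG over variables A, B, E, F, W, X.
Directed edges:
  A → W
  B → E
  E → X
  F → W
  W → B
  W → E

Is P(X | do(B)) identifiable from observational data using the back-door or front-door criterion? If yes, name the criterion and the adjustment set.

desc(B)\{B}={E,X}; candidates ⊆ {A,F,W}.
size 0: {}; under {} B still reaches {A,E,F,W,X} ∋ X.
{W}: B⊥X given {W} in G with B→· removed — back-door holds.
P(X|do(B)) = Σ_{W} P(X|B,W)·P(W).

P(X|do(B)): backdoor, adjust for {W}.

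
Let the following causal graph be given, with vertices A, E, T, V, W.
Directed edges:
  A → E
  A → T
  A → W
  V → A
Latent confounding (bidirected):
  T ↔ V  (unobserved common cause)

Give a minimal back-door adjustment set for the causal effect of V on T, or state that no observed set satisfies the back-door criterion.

desc(V)\{V}={A,E,T,W}; candidates ⊆ {—}.
V↔T: latent back-door arc(s) into V.
size 0: {}; under {} V still reaches {T} ∋ T.
V↔T cannot be blocked by any observed set — no back-door set.

V→T: no observed back-door set.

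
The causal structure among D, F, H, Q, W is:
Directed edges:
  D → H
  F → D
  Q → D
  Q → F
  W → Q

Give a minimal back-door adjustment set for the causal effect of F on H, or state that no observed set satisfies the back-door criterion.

F→H: minimal back-door set {Q}.

desc(F)\{F}={D,H}; candidates ⊆ {Q,W}.
size 0: {}; under {} F still reaches {D,H,Q,W} ∋ H.
{Q}: F⊥H given {Q} in G with F→· removed — back-door holds.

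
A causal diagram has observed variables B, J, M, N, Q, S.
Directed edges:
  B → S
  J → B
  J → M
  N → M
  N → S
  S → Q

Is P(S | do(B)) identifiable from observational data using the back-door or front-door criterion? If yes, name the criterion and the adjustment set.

P(S|do(B)): backdoor, adjust for ∅.

desc(B)\{B}={Q,S}; candidates ⊆ {J,M,N}.
∅: B⊥S given ∅ in G with B→· removed — back-door holds.
P(S|do(B)) = P(S|B) — no adjustment needed.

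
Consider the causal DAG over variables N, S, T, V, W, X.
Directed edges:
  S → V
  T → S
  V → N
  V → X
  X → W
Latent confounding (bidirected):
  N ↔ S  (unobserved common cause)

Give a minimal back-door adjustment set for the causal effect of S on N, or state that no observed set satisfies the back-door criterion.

desc(S)\{S}={N,V,W,X}; candidates ⊆ {T}.
S↔N: latent back-door arc(s) into S.
size 0: {}; under {} S still reaches {N,T} ∋ N.
size 1: {T}; under {T} S still reaches {N} ∋ N.
S↔N cannot be blocked by any observed set — no back-door set.

S→N: no observed back-door set.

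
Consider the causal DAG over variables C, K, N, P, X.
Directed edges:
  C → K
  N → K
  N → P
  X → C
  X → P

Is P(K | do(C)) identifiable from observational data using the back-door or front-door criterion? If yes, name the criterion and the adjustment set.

P(K|do(C)): backdoor, adjust for ∅.

desc(C)\{C}={K}; candidates ⊆ {N,P,X}.
∅: C⊥K given ∅ in G with C→· removed — back-door holds.
P(K|do(C)) = P(K|C) — no adjustment needed.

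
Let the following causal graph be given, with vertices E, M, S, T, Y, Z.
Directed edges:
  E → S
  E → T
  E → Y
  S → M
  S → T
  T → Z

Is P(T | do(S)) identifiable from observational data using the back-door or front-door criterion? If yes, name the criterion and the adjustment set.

P(T|do(S)): backdoor, adjust for {E}.

desc(S)\{S}={M,T,Z}; candidates ⊆ {E,Y}.
size 0: {}; under {} S still reaches {E,T,Y,Z} ∋ T.
{E}: S⊥T given {E} in G with S→· removed — back-door holds.
P(T|do(S)) = Σ_{E} P(T|S,E)·P(E).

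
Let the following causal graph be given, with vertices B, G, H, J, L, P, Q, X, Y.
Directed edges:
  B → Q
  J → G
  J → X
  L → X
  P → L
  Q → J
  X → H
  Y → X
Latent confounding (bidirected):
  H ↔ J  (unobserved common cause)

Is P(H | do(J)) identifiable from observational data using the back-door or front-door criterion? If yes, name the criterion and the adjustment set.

desc(J)\{J}={G,H,X}; candidates ⊆ {B,L,P,Q,Y}.
J↔H: latent back-door arc(s) into J.
size 0: {}; under {} J still reaches {B,H,Q} ∋ H.
size 1: {B}, {L}, {P} …(+2); under {B} J still reaches {H,Q} ∋ H.
size 2: {B,L}, {B,P}, {B,Q} …(+7); under {B,L} J still reaches {H,Q} ∋ H.
J↔H cannot be blocked by any observed set — no back-door set.
{X}: (i) intercepts every directed J→H path; (ii) no back-door J→{X}; (iii) {J} blocks every back-door {X}→H. Front-door holds.
P(H|do(J)) = Σ_{X} P(X|J) Σ_{J'} P(H|X,J')P(J').

P(H|do(J)): frontdoor, adjust for {X}.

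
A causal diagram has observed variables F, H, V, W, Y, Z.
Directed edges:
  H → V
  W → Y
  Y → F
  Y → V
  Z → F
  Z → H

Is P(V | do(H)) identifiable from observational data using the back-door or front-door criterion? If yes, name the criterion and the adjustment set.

P(V|do(H)): backdoor, adjust for ∅.

desc(H)\{H}={V}; candidates ⊆ {F,W,Y,Z}.
∅: H⊥V given ∅ in G with H→· removed — back-door holds.
P(V|do(H)) = P(V|H) — no adjustment needed.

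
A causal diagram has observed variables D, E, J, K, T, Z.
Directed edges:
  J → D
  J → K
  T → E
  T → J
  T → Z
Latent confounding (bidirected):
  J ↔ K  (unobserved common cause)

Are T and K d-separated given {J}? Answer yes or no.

Bayes-Ball from T | {J} reaches {E,K,Z}.
K ∈ reach(T|{J}) ⇒ T ⊥̸ K | {J}.

No — T and K are d-connected given {J}.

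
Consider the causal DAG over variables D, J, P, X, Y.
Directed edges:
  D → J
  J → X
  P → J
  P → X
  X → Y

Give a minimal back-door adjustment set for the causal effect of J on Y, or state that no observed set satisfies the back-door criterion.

desc(J)\{J}={X,Y}; candidates ⊆ {D,P}.
size 0: {}; under {} J still reaches {D,P,X,Y} ∋ Y.
{P}: J⊥Y given {P} in G with J→· removed — back-door holds.

J→Y: minimal back-door set {P}.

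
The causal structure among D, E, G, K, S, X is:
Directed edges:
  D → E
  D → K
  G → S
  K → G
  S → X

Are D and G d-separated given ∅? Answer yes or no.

No — D and G are d-connected given ∅.

Bayes-Ball from D | ∅ reaches {E,G,K,S,X}.
G ∈ reach(D|∅) ⇒ D ⊥̸ G | ∅.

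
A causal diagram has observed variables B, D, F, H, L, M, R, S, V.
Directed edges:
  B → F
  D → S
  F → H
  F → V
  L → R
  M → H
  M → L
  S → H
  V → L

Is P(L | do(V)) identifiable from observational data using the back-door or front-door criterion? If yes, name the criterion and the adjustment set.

desc(V)\{V}={L,R}; candidates ⊆ {B,D,F,H,M,S}.
∅: V⊥L given ∅ in G with V→· removed — back-door holds.
P(L|do(V)) = P(L|V) — no adjustment needed.

P(L|do(V)): backdoor, adjust for ∅.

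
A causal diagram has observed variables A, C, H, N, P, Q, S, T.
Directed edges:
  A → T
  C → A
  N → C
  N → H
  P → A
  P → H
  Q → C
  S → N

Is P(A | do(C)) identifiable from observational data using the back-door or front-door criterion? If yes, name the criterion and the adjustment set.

desc(C)\{C}={A,T}; candidates ⊆ {H,N,P,Q,S}.
∅: C⊥A given ∅ in G with C→· removed — back-door holds.
P(A|do(C)) = P(A|C) — no adjustment needed.

P(A|do(C)): backdoor, adjust for ∅.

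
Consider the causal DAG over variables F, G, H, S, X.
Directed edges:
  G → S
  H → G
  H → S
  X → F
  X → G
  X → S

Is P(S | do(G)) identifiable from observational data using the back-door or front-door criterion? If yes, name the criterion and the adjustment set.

desc(G)\{G}={S}; candidates ⊆ {F,H,X}.
size 0: {}; under {} G still reaches {F,H,S,X} ∋ S.
size 1: {F}, {H}, {X}; under {F} G still reaches {H,S,X} ∋ S.
{H,X}: G⊥S given {H,X} in G with G→· removed — back-door holds.
P(S|do(G)) = Σ_{H,X} P(S|G,H,X)·P(H,X).

P(S|do(G)): backdoor, adjust for {H, X}.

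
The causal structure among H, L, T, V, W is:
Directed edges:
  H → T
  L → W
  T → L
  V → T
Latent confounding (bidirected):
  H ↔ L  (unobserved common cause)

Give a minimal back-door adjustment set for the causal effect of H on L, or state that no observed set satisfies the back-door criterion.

desc(H)\{H}={L,T,W}; candidates ⊆ {V}.
H↔L: latent back-door arc(s) into H.
size 0: {}; under {} H still reaches {L,W} ∋ L.
size 1: {V}; under {V} H still reaches {L,W} ∋ L.
H↔L cannot be blocked by any observed set — no back-door set.

H→L: no observed back-door set.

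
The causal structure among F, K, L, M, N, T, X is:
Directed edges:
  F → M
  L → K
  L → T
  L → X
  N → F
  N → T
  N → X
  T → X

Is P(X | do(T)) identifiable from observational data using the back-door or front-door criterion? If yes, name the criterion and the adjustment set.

desc(T)\{T}={X}; candidates ⊆ {F,K,L,M,N}.
size 0: {}; under {} T still reaches {F,K,L,M,N,X} ∋ X.
size 1: {F}, {K}, {L} …(+2); under {F} T still reaches {K,L,N,X} ∋ X.
{L,N}: T⊥X given {L,N} in G with T→· removed — back-door holds.
P(X|do(T)) = Σ_{L,N} P(X|T,L,N)·P(L,N).

P(X|do(T)): backdoor, adjust for {L, N}.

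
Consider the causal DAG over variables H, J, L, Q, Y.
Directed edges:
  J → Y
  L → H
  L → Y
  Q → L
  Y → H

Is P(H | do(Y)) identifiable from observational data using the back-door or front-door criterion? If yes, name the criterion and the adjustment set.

desc(Y)\{Y}={H}; candidates ⊆ {J,L,Q}.
size 0: {}; under {} Y still reaches {H,J,L,Q} ∋ H.
{L}: Y⊥H given {L} in G with Y→· removed — back-door holds.
P(H|do(Y)) = Σ_{L} P(H|Y,L)·P(L).

P(H|do(Y)): backdoor, adjust for {L}.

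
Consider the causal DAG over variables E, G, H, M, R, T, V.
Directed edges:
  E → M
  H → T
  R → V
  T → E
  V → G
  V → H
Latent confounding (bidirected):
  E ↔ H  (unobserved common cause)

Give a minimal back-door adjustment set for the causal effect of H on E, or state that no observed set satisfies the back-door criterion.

H→E: no observed back-door set.

desc(H)\{H}={E,M,T}; candidates ⊆ {G,R,V}.
H↔E: latent back-door arc(s) into H.
size 0: {}; under {} H still reaches {E,G,M,R,V} ∋ E.
size 1: {G}, {R}, {V}; under {G} H still reaches {E,M,R,V} ∋ E.
size 2: {G,R}, {G,V}, {R,V}; under {G,R} H still reaches {E,M,V} ∋ E.
H↔E cannot be blocked by any observed set — no back-door set.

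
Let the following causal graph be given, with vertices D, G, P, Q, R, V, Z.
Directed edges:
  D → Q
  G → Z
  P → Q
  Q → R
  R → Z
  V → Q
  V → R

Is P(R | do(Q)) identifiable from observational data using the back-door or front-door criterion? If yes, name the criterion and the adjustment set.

desc(Q)\{Q}={R,Z}; candidates ⊆ {D,G,P,V}.
size 0: {}; under {} Q still reaches {D,P,R,V,Z} ∋ R.
{V}: Q⊥R given {V} in G with Q→· removed — back-door holds.
P(R|do(Q)) = Σ_{V} P(R|Q,V)·P(V).

P(R|do(Q)): backdoor, adjust for {V}.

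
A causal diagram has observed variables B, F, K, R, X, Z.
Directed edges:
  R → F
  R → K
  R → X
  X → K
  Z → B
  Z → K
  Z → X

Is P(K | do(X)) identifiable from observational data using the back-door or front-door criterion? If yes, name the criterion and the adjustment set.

desc(X)\{X}={K}; candidates ⊆ {B,F,R,Z}.
size 0: {}; under {} X still reaches {B,F,K,R,Z} ∋ K.
size 1: {B}, {F}, {R} …(+1); under {B} X still reaches {F,K,R,Z} ∋ K.
{R,Z}: X⊥K given {R,Z} in G with X→· removed — back-door holds.
P(K|do(X)) = Σ_{R,Z} P(K|X,R,Z)·P(R,Z).

P(K|do(X)): backdoor, adjust for {R, Z}.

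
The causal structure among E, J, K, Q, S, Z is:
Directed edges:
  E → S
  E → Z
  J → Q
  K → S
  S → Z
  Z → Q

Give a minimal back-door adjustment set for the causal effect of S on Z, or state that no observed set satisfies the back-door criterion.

S→Z: minimal back-door set {E}.

desc(S)\{S}={Q,Z}; candidates ⊆ {E,J,K}.
size 0: {}; under {} S still reaches {E,K,Q,Z} ∋ Z.
{E}: S⊥Z given {E} in G with S→· removed — back-door holds.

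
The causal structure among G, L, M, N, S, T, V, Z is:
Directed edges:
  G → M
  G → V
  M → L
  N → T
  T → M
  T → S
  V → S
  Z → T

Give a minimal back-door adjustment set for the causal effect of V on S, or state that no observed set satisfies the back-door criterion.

V→S: minimal back-door set ∅.

desc(V)\{V}={S}; candidates ⊆ {G,L,M,N,T,Z}.
∅: V⊥S given ∅ in G with V→· removed — back-door holds.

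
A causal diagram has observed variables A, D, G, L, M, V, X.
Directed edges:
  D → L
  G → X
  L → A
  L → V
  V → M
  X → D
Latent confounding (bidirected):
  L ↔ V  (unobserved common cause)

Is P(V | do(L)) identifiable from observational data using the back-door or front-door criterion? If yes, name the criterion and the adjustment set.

desc(L)\{L}={A,M,V}; candidates ⊆ {D,G,X}.
L↔V: latent back-door arc(s) into L.
size 0: {}; under {} L still reaches {D,G,M,V,X} ∋ V.
size 1: {D}, {G}, {X}; under {D} L still reaches {M,V} ∋ V.
size 2: {D,G}, {D,X}, {G,X}; under {D,G} L still reaches {M,V} ∋ V.
L↔V cannot be blocked by any observed set — no back-door set.
No mediator lies on a directed L→…→V path.
Neither criterion identifies P(V|do(L)) in this graph.

P(V|do(L)): not identifiable (no BD/FD set).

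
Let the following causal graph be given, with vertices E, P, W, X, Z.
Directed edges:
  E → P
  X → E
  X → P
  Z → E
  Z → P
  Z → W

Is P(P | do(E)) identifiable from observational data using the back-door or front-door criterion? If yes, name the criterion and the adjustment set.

P(P|do(E)): backdoor, adjust for {X, Z}.

desc(E)\{E}={P}; candidates ⊆ {W,X,Z}.
size 0: {}; under {} E still reaches {P,W,X,Z} ∋ P.
size 1: {W}, {X}, {Z}; under {W} E still reaches {P,X,Z} ∋ P.
{X,Z}: E⊥P given {X,Z} in G with E→· removed — back-door holds.
P(P|do(E)) = Σ_{X,Z} P(P|E,X,Z)·P(X,Z).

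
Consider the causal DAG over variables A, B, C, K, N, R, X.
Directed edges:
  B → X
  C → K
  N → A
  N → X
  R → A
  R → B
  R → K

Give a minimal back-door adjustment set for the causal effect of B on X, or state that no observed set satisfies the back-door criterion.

desc(B)\{B}={X}; candidates ⊆ {A,C,K,N,R}.
∅: B⊥X given ∅ in G with B→· removed — back-door holds.

B→X: minimal back-door set ∅.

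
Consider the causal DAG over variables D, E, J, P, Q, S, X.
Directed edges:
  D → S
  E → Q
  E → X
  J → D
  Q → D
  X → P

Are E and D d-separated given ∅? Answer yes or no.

No — E and D are d-connected given ∅.

Bayes-Ball from E | ∅ reaches {D,P,Q,S,X}.
D ∈ reach(E|∅) ⇒ E ⊥̸ D | ∅.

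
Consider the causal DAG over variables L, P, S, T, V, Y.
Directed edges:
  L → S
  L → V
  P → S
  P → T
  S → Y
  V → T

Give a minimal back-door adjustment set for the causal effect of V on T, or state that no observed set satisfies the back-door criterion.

V→T: minimal back-door set ∅.

desc(V)\{V}={T}; candidates ⊆ {L,P,S,Y}.
∅: V⊥T given ∅ in G with V→· removed — back-door holds.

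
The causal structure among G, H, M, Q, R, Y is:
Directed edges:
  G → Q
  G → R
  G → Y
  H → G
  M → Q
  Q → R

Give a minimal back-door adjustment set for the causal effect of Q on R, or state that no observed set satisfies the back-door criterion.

desc(Q)\{Q}={R}; candidates ⊆ {G,H,M,Y}.
size 0: {}; under {} Q still reaches {G,H,M,R,Y} ∋ R.
{G}: Q⊥R given {G} in G with Q→· removed — back-door holds.

Q→R: minimal back-door set {G}.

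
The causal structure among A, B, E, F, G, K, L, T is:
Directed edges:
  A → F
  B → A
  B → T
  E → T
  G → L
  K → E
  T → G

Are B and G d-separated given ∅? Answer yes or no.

Bayes-Ball from B | ∅ reaches {A,F,G,L,T}.
G ∈ reach(B|∅) ⇒ B ⊥̸ G | ∅.

No — B and G are d-connected given ∅.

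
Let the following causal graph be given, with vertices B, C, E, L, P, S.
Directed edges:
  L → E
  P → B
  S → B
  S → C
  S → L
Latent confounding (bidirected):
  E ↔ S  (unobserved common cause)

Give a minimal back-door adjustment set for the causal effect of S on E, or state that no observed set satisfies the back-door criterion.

S→E: no observed back-door set.

desc(S)\{S}={B,C,E,L}; candidates ⊆ {P}.
S↔E: latent back-door arc(s) into S.
size 0: {}; under {} S still reaches {E} ∋ E.
size 1: {P}; under {P} S still reaches {E} ∋ E.
S↔E cannot be blocked by any observed set — no back-door set.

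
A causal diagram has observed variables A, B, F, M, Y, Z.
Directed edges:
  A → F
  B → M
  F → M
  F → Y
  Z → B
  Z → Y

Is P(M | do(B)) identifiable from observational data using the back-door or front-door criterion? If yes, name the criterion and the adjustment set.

P(M|do(B)): backdoor, adjust for ∅.

desc(B)\{B}={M}; candidates ⊆ {A,F,Y,Z}.
∅: B⊥M given ∅ in G with B→· removed — back-door holds.
P(M|do(B)) = P(M|B) — no adjustment needed.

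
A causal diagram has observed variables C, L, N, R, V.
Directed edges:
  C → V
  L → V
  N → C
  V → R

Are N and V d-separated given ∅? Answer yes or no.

No — N and V are d-connected given ∅.

Bayes-Ball from N | ∅ reaches {C,R,V}.
V ∈ reach(N|∅) ⇒ N ⊥̸ V | ∅.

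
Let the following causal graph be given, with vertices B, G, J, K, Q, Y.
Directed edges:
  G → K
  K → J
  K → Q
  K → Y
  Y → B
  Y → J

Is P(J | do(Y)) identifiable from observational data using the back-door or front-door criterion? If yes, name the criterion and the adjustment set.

P(J|do(Y)): backdoor, adjust for {K}.

desc(Y)\{Y}={B,J}; candidates ⊆ {G,K,Q}.
size 0: {}; under {} Y still reaches {G,J,K,Q} ∋ J.
{K}: Y⊥J given {K} in G with Y→· removed — back-door holds.
P(J|do(Y)) = Σ_{K} P(J|Y,K)·P(K).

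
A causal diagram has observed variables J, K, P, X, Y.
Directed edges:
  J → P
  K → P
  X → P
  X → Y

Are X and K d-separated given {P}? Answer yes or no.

Bayes-Ball from X | {P} reaches {J,K,Y}.
K ∈ reach(X|{P}) ⇒ X ⊥̸ K | {P}.

No — X and K are d-connected given {P}.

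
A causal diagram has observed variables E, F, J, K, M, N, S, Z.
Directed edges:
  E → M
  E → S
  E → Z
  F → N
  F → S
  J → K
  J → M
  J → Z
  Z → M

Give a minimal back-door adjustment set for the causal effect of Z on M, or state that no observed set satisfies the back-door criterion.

desc(Z)\{Z}={M}; candidates ⊆ {E,F,J,K,N,S}.
size 0: {}; under {} Z still reaches {E,J,K,M,S} ∋ M.
size 1: {E}, {F}, {J} …(+3); under {E} Z still reaches {J,K,M} ∋ M.
{E,J}: Z⊥M given {E,J} in G with Z→· removed — back-door holds.

Z→M: minimal back-door set {E, J}.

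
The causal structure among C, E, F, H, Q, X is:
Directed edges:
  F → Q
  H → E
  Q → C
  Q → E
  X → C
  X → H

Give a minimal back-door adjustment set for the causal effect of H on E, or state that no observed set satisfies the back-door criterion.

desc(H)\{H}={E}; candidates ⊆ {C,F,Q,X}.
∅: H⊥E given ∅ in G with H→· removed — back-door holds.

H→E: minimal back-door set ∅.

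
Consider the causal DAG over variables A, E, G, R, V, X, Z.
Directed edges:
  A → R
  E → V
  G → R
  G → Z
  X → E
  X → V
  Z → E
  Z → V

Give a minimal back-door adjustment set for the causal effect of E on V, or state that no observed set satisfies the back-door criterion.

desc(E)\{E}={V}; candidates ⊆ {A,G,R,X,Z}.
size 0: {}; under {} E still reaches {G,R,V,X,Z} ∋ V.
size 1: {A}, {G}, {R} …(+2); under {A} E still reaches {G,R,V,X,Z} ∋ V.
{X,Z}: E⊥V given {X,Z} in G with E→· removed — back-door holds.

E→V: minimal back-door set {X, Z}.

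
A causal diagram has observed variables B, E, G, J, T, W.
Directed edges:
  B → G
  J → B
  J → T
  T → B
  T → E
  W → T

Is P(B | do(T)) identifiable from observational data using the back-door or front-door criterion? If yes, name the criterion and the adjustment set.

P(B|do(T)): backdoor, adjust for {J}.

desc(T)\{T}={B,E,G}; candidates ⊆ {J,W}.
size 0: {}; under {} T still reaches {B,G,J,W} ∋ B.
{J}: T⊥B given {J} in G with T→· removed — back-door holds.
P(B|do(T)) = Σ_{J} P(B|T,J)·P(J).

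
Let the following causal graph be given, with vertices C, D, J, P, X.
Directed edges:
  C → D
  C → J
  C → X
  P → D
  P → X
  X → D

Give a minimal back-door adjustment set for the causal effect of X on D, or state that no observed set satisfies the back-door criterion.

X→D: minimal back-door set {C, P}.

desc(X)\{X}={D}; candidates ⊆ {C,J,P}.
size 0: {}; under {} X still reaches {C,D,J,P} ∋ D.
size 1: {C}, {J}, {P}; under {C} X still reaches {D,P} ∋ D.
{C,P}: X⊥D given {C,P} in G with X→· removed — back-door holds.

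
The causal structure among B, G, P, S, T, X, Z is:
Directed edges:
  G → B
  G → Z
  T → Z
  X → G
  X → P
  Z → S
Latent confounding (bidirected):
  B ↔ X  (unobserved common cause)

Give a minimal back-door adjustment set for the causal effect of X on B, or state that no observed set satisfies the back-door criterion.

X→B: no observed back-door set.

desc(X)\{X}={B,G,P,S,Z}; candidates ⊆ {T}.
X↔B: latent back-door arc(s) into X.
size 0: {}; under {} X still reaches {B} ∋ B.
size 1: {T}; under {T} X still reaches {B} ∋ B.
X↔B cannot be blocked by any observed set — no back-door set.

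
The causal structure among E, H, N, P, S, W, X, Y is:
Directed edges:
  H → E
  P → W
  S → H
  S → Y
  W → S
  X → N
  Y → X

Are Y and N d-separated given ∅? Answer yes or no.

Bayes-Ball from Y | ∅ reaches {E,H,N,P,S,W,X}.
N ∈ reach(Y|∅) ⇒ Y ⊥̸ N | ∅.

No — Y and N are d-connected given ∅.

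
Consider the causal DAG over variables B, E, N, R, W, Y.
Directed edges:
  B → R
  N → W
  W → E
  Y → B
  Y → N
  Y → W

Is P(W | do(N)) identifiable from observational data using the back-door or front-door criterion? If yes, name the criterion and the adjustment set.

P(W|do(N)): backdoor, adjust for {Y}.

desc(N)\{N}={E,W}; candidates ⊆ {B,R,Y}.
size 0: {}; under {} N still reaches {B,E,R,W,Y} ∋ W.
{Y}: N⊥W given {Y} in G with N→· removed — back-door holds.
P(W|do(N)) = Σ_{Y} P(W|N,Y)·P(Y).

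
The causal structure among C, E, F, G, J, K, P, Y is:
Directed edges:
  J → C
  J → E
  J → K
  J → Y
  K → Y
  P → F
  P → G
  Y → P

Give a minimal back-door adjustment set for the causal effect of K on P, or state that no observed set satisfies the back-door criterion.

K→P: minimal back-door set {J}.

desc(K)\{K}={F,G,P,Y}; candidates ⊆ {C,E,J}.
size 0: {}; under {} K still reaches {C,E,F,G,J,P,Y} ∋ P.
{J}: K⊥P given {J} in G with K→· removed — back-door holds.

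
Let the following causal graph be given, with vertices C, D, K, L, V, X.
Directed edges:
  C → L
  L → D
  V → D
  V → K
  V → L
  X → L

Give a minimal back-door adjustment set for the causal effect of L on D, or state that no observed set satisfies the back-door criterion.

desc(L)\{L}={D}; candidates ⊆ {C,K,V,X}.
size 0: {}; under {} L still reaches {C,D,K,V,X} ∋ D.
{V}: L⊥D given {V} in G with L→· removed — back-door holds.

L→D: minimal back-door set {V}.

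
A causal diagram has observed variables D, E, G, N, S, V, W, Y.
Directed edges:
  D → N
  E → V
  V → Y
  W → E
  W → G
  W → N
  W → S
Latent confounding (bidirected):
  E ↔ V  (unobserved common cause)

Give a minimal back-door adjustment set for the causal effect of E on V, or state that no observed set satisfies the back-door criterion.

desc(E)\{E}={V,Y}; candidates ⊆ {D,G,N,S,W}.
E↔V: latent back-door arc(s) into E.
size 0: {}; under {} E still reaches {G,N,S,V,W,Y} ∋ V.
size 1: {D}, {G}, {N} …(+2); under {D} E still reaches {G,N,S,V,W,Y} ∋ V.
size 2: {D,G}, {D,N}, {D,S} …(+7); under {D,G} E still reaches {N,S,V,W,Y} ∋ V.
E↔V cannot be blocked by any observed set — no back-door set.

E→V: no observed back-door set.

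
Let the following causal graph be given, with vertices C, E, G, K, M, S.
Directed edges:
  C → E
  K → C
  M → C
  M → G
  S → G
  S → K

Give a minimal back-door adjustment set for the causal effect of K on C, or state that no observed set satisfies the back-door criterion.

K→C: minimal back-door set ∅.

desc(K)\{K}={C,E}; candidates ⊆ {G,M,S}.
∅: K⊥C given ∅ in G with K→· removed — back-door holds.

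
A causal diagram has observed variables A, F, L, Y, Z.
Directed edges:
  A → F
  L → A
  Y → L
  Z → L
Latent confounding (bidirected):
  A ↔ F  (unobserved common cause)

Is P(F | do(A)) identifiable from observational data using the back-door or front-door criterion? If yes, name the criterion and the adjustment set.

desc(A)\{A}={F}; candidates ⊆ {L,Y,Z}.
A↔F: latent back-door arc(s) into A.
size 0: {}; under {} A still reaches {F,L,Y,Z} ∋ F.
size 1: {L}, {Y}, {Z}; under {L} A still reaches {F} ∋ F.
size 2: {L,Y}, {L,Z}, {Y,Z}; under {L,Y} A still reaches {F} ∋ F.
A↔F cannot be blocked by any observed set — no back-door set.
No mediator lies on a directed A→…→F path.
Neither criterion identifies P(F|do(A)) in this graph.

P(F|do(A)): not identifiable (no BD/FD set).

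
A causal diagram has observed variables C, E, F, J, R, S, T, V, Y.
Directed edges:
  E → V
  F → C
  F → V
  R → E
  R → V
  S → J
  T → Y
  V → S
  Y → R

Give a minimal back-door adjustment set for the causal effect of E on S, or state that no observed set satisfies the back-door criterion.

desc(E)\{E}={J,S,V}; candidates ⊆ {C,F,R,T,Y}.
size 0: {}; under {} E still reaches {J,R,S,T,V,Y} ∋ S.
{R}: E⊥S given {R} in G with E→· removed — back-door holds.

E→S: minimal back-door set {R}.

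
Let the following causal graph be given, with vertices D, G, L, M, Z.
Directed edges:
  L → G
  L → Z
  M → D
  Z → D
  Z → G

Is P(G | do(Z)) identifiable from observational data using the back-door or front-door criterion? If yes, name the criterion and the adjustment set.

desc(Z)\{Z}={D,G}; candidates ⊆ {L,M}.
size 0: {}; under {} Z still reaches {G,L} ∋ G.
{L}: Z⊥G given {L} in G with Z→· removed — back-door holds.
P(G|do(Z)) = Σ_{L} P(G|Z,L)·P(L).

P(G|do(Z)): backdoor, adjust for {L}.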